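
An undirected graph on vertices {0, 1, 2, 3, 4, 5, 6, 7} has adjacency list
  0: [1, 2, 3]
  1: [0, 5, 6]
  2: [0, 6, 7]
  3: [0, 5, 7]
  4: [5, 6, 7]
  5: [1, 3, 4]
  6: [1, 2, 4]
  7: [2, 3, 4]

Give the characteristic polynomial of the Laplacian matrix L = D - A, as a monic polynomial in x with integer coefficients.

x^8 - 24x^7 + 240x^6 - 1296x^5 + 4080x^4 - 7488x^3 + 7424x^2 - 3072x

Reading degrees in the order [0, 1, 2, 3, 4, 5, 6, 7] gives [3, 3, 3, 3, 3, 3, 3, 3]; set D = diag(3, 3, 3, 3, 3, 3, 3, 3) and form L = D - A. The eigenvalues of L are [0, 2, 2, 2, 4, 4, 4, 6]; the characteristic polynomial is the product of (x - lambda_i), which multiplies out to x^8 - 24x^7 + 240x^6 - 1296x^5 + 4080x^4 - 7488x^3 + 7424x^2 - 3072x. The coefficient of x^7 equals -trace(L) = -24, matching the sum of degrees. The largest eigenvalue, 6, is at most the vertex count 8.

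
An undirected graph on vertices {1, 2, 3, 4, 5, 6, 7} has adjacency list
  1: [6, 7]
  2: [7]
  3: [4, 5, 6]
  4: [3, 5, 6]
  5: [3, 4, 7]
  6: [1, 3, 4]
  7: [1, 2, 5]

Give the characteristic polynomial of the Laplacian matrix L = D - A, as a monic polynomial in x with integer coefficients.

x^7 - 18x^6 + 128x^5 - 454x^4 + 831x^3 - 724x^2 + 224x

Reading degrees in the order [1, 2, 3, 4, 5, 6, 7] gives [2, 1, 3, 3, 3, 3, 3]; set D = diag(2, 1, 3, 3, 3, 3, 3) and form L = D - A. Computing det(xI - L) by cofactor expansion (or equivalently via sum-over-permutations) gives x^7 - 18x^6 + 128x^5 - 454x^4 + 831x^3 - 724x^2 + 224x. The constant term is 0 because L is singular (the all-ones vector lies in its kernel). There is one zero in the spectrum, matching the 1 component. The largest eigenvalue, 4.8136, is at most the vertex count 7.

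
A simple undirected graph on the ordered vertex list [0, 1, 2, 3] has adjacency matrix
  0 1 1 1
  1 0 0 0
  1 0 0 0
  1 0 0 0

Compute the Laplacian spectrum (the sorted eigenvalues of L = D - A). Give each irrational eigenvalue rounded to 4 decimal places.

Reading degrees in the order [0, 1, 2, 3] gives [3, 1, 1, 1]; set D = diag(3, 1, 1, 1) and form L = D - A. Diagonalising L (or applying a numerical eigensolver to the 4x4 matrix) gives the spectrum above. The single zero eigenvalue shows the graph is connected. By the matrix-tree theorem the graph has (1/4) * product of the nonzero eigenvalues = 1 spanning tree.

[0, 1, 1, 4]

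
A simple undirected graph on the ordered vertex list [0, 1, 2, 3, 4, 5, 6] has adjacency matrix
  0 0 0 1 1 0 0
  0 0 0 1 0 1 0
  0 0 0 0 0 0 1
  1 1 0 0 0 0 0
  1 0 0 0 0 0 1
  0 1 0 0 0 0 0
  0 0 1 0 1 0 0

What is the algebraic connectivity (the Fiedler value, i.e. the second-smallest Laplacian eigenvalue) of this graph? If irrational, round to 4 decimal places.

Each diagonal entry of L is the vertex degree and each off-diagonal entry is -1 where an edge is present, 0 otherwise; in the order [0, 1, 2, 3, 4, 5, 6] the diagonal is [2, 2, 1, 2, 2, 1, 2]. The smallest Laplacian eigenvalue is always 0. The next one, lambda_2 = 0.1981, measures how hard the graph is to disconnect: larger values mean better connectivity. There is one zero in the spectrum, matching the 1 component.

0.1981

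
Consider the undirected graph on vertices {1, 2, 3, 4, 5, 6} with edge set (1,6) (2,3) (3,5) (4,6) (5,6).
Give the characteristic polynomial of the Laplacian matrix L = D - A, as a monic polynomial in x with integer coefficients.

With the vertex order [1, 2, 3, 4, 5, 6], the degrees are [1, 1, 2, 1, 2, 3], giving D = diag(1, 1, 2, 1, 2, 3) and L = D - A. Computing det(xI - L) by cofactor expansion (or equivalently via sum-over-permutations) gives x^6 - 10x^5 + 35x^4 - 52x^3 + 32x^2 - 6x. Since p(0) = det(-L) = 0, x divides p(x).

x^6 - 10x^5 + 35x^4 - 52x^3 + 32x^2 - 6x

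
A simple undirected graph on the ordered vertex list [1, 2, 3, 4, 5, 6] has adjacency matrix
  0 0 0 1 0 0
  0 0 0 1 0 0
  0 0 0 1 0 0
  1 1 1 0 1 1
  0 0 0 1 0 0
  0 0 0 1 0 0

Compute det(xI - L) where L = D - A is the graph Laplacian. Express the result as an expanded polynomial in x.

x^6 - 10x^5 + 30x^4 - 40x^3 + 25x^2 - 6x

Each diagonal entry of L is the vertex degree and each off-diagonal entry is -1 where an edge is present, 0 otherwise; in the order [1, 2, 3, 4, 5, 6] the diagonal is [1, 1, 1, 5, 1, 1]. Computing det(xI - L) by cofactor expansion (or equivalently via sum-over-permutations) gives x^6 - 10x^5 + 30x^4 - 40x^3 + 25x^2 - 6x. The coefficient of x^5 equals -trace(L) = -10, matching the sum of degrees. The largest eigenvalue, 6, is at most the vertex count 6.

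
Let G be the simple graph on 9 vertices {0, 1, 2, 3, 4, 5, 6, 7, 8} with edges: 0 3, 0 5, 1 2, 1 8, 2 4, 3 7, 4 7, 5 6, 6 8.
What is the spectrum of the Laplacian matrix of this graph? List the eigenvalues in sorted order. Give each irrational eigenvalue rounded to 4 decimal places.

With the vertex order [0, 1, 2, 3, 4, 5, 6, 7, 8], the degrees are [2, 2, 2, 2, 2, 2, 2, 2, 2], giving D = diag(2, 2, 2, 2, 2, 2, 2, 2, 2) and L = D - A. Since every row of L sums to 0, the all-ones vector is in the kernel and 0 is an eigenvalue. The single zero eigenvalue shows the graph is connected. There is one zero in the spectrum, matching the 1 component.

[0, 0.4679, 0.4679, 1.6527, 1.6527, 3, 3, 3.8794, 3.8794]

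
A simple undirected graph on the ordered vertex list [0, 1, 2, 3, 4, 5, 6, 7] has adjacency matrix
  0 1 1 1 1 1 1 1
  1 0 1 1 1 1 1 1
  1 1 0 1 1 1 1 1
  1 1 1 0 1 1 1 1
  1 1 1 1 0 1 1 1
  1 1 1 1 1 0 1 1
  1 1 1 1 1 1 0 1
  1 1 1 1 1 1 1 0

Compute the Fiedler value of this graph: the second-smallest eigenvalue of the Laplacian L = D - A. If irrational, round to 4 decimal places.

With the vertex order [0, 1, 2, 3, 4, 5, 6, 7], the degrees are [7, 7, 7, 7, 7, 7, 7, 7], giving D = diag(7, 7, 7, 7, 7, 7, 7, 7) and L = D - A. The sorted Laplacian eigenvalues are [0, 8, 8, 8, 8, 8, 8, 8]; the algebraic connectivity is the second entry, 8. By the matrix-tree theorem the graph has (1/8) * product of the nonzero eigenvalues = 262144 spanning trees.

8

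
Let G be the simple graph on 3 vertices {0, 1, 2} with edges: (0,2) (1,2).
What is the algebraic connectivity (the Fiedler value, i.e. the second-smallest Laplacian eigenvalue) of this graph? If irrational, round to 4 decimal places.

1

Each diagonal entry of L is the vertex degree and each off-diagonal entry is -1 where an edge is present, 0 otherwise; in the order [0, 1, 2] the diagonal is [1, 1, 2]. The sorted Laplacian eigenvalues are [0, 1, 3]; the algebraic connectivity is the second entry, 1. The eigenvalues sum to 4, which equals trace(L) = 2|E|.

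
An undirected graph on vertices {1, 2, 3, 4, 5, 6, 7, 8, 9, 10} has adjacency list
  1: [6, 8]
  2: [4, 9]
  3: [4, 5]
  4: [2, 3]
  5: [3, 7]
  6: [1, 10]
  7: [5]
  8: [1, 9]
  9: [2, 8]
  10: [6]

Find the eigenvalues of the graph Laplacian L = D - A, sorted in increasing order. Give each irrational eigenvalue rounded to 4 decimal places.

Reading degrees in the order [1, 2, 3, 4, 5, 6, 7, 8, 9, 10] gives [2, 2, 2, 2, 2, 2, 1, 2, 2, 1]; set D = diag(2, 2, 2, 2, 2, 2, 1, 2, 2, 1) and form L = D - A. Since every row of L sums to 0, the all-ones vector is in the kernel and 0 is an eigenvalue.

[0, 0.0979, 0.3820, 0.8244, 1.3820, 2, 2.6180, 3.1756, 3.6180, 3.9021]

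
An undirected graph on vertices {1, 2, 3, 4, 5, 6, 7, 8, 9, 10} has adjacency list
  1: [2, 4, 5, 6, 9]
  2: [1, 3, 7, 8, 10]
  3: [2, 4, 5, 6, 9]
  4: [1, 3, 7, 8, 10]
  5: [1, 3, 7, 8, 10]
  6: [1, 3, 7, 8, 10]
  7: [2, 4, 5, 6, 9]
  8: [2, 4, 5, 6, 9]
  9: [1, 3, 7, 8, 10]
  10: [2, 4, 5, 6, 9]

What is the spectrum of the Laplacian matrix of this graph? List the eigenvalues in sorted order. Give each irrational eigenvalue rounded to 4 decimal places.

Each diagonal entry of L is the vertex degree and each off-diagonal entry is -1 where an edge is present, 0 otherwise; in the order [1, 2, 3, 4, 5, 6, 7, 8, 9, 10] the diagonal is [5, 5, 5, 5, 5, 5, 5, 5, 5, 5]. Since every row of L sums to 0, the all-ones vector is in the kernel and 0 is an eigenvalue. The single zero eigenvalue shows the graph is connected. There is one zero in the spectrum, matching the 1 component. The largest eigenvalue, 10, is at most the vertex count 10.

[0, 5, 5, 5, 5, 5, 5, 5, 5, 10]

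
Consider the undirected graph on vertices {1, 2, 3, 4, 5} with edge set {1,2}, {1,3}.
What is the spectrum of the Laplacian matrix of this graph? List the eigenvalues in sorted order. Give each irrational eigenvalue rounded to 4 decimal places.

Each diagonal entry of L is the vertex degree and each off-diagonal entry is -1 where an edge is present, 0 otherwise; in the order [1, 2, 3, 4, 5] the diagonal is [2, 1, 1, 0, 0]. The multiplicity of 0 as a Laplacian eigenvalue equals the number of connected components. The 3 zero eigenvalues correspond to the 3 connected components. The largest eigenvalue, 3, is at most the vertex count 5. The eigenvalues sum to 4, which equals trace(L) = 2|E|.

[0, 0, 0, 1, 3]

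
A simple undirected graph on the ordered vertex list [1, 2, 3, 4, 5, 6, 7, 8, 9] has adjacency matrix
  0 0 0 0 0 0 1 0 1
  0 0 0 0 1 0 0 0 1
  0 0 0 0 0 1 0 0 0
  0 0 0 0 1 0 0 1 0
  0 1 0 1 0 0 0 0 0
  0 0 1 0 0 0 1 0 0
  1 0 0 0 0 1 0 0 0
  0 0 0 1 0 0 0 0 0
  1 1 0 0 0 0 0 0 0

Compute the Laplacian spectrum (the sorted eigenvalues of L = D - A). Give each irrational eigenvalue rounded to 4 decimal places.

With the vertex order [1, 2, 3, 4, 5, 6, 7, 8, 9], the degrees are [2, 2, 1, 2, 2, 2, 2, 1, 2], giving D = diag(2, 2, 1, 2, 2, 2, 2, 1, 2) and L = D - A. The multiplicity of 0 as a Laplacian eigenvalue equals the number of connected components. The single zero eigenvalue shows the graph is connected. By the matrix-tree theorem the graph has (1/9) * product of the nonzero eigenvalues = 1 spanning tree. There is one zero in the spectrum, matching the 1 component.

[0, 0.1206, 0.4679, 1, 1.6527, 2.3473, 3, 3.5321, 3.8794]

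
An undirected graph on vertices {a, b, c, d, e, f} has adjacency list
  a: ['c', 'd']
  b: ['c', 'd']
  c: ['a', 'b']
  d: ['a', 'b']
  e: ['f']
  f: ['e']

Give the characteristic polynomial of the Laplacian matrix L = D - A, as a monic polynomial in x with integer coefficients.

Each diagonal entry of L is the vertex degree and each off-diagonal entry is -1 where an edge is present, 0 otherwise; in the order [a, b, c, d, e, f] the diagonal is [2, 2, 2, 2, 1, 1]. L has integer entries, so p(x) = det(xI - L) has integer coefficients. Expanding the determinant yields x^6 - 10x^5 + 36x^4 - 56x^3 + 32x^2. The coefficient of x^5 equals -trace(L) = -10, matching the sum of degrees. There are 2 zeros in the spectrum, matching the 2 components. The eigenvalues sum to 10, which equals trace(L) = 2|E|.

x^6 - 10x^5 + 36x^4 - 56x^3 + 32x^2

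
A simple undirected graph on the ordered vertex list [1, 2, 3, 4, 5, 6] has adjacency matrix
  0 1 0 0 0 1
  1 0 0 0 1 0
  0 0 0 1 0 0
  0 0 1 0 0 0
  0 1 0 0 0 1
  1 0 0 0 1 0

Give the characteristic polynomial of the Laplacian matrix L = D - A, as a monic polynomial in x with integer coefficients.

With the vertex order [1, 2, 3, 4, 5, 6], the degrees are [2, 2, 1, 1, 2, 2], giving D = diag(2, 2, 1, 1, 2, 2) and L = D - A. Computing det(xI - L) by cofactor expansion (or equivalently via sum-over-permutations) gives x^6 - 10x^5 + 36x^4 - 56x^3 + 32x^2. The coefficient of x^5 equals -trace(L) = -10, matching the sum of degrees. There are 2 zeros in the spectrum, matching the 2 components.

x^6 - 10x^5 + 36x^4 - 56x^3 + 32x^2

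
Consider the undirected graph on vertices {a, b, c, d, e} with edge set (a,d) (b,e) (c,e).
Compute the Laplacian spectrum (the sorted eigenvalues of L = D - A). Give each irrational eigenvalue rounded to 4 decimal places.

[0, 0, 1, 2, 3]

Each diagonal entry of L is the vertex degree and each off-diagonal entry is -1 where an edge is present, 0 otherwise; in the order [a, b, c, d, e] the diagonal is [1, 1, 1, 1, 2]. The multiplicity of 0 as a Laplacian eigenvalue equals the number of connected components. The 2 zero eigenvalues correspond to the 2 connected components. The eigenvalues sum to 6, which equals trace(L) = 2|E|.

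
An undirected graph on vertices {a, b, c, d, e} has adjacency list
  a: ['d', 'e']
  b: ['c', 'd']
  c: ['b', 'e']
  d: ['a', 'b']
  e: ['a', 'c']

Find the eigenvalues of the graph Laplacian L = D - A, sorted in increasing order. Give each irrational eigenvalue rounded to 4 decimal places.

[0, 1.3820, 1.3820, 3.6180, 3.6180]

Each diagonal entry of L is the vertex degree and each off-diagonal entry is -1 where an edge is present, 0 otherwise; in the order [a, b, c, d, e] the diagonal is [2, 2, 2, 2, 2]. Diagonalising L (or applying a numerical eigensolver to the 5x5 matrix) gives the spectrum above. By the matrix-tree theorem the graph has (1/5) * product of the nonzero eigenvalues = 5 spanning trees.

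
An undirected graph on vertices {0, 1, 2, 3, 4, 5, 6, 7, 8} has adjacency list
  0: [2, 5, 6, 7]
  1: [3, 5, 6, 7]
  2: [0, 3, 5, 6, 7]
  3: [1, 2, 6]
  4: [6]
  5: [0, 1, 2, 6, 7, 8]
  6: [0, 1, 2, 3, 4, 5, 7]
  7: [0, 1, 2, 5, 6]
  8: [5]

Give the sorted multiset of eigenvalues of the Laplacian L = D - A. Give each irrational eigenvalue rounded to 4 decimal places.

Each diagonal entry of L is the vertex degree and each off-diagonal entry is -1 where an edge is present, 0 otherwise; in the order [0, 1, 2, 3, 4, 5, 6, 7, 8] the diagonal is [4, 4, 5, 3, 1, 6, 7, 5, 1]. L is symmetric positive semidefinite, so every eigenvalue is real and nonnegative.

[0, 0.8424, 1.1218, 2.8543, 4.0322, 5.5707, 6.3796, 7.1582, 8.0408]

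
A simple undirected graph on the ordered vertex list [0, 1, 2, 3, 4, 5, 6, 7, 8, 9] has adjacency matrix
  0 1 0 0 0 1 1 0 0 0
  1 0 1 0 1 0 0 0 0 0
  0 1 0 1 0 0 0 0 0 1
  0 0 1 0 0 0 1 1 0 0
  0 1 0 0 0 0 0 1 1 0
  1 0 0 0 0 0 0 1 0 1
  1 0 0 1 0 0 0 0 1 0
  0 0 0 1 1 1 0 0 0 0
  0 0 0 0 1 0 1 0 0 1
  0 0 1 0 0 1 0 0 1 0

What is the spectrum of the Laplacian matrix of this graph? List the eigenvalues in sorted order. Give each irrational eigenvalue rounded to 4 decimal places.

Each diagonal entry of L is the vertex degree and each off-diagonal entry is -1 where an edge is present, 0 otherwise; in the order [0, 1, 2, 3, 4, 5, 6, 7, 8, 9] the diagonal is [3, 3, 3, 3, 3, 3, 3, 3, 3, 3]. Since every row of L sums to 0, the all-ones vector is in the kernel and 0 is an eigenvalue. The eigenvalues sum to 30, which equals trace(L) = 2|E|.

[0, 2, 2, 2, 2, 2, 5, 5, 5, 5]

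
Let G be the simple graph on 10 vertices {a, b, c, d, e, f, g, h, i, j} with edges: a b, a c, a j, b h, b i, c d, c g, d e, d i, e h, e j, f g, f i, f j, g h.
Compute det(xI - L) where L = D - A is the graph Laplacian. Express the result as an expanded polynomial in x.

Each diagonal entry of L is the vertex degree and each off-diagonal entry is -1 where an edge is present, 0 otherwise; in the order [a, b, c, d, e, f, g, h, i, j] the diagonal is [3, 3, 3, 3, 3, 3, 3, 3, 3, 3]. L has integer entries, so p(x) = det(xI - L) has integer coefficients. Expanding the determinant yields x^10 - 30x^9 + 390x^8 - 2880x^7 + 13305x^6 - 39882x^5 + 77640x^4 - 94800x^3 + 66000x^2 - 20000x. The constant term is 0 because L is singular (the all-ones vector lies in its kernel). The largest eigenvalue, 5, is at most the vertex count 10.

x^10 - 30x^9 + 390x^8 - 2880x^7 + 13305x^6 - 39882x^5 + 77640x^4 - 94800x^3 + 66000x^2 - 20000x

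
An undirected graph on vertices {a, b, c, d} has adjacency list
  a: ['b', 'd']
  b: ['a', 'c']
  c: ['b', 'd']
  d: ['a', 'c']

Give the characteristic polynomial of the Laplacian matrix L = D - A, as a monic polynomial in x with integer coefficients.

Reading degrees in the order [a, b, c, d] gives [2, 2, 2, 2]; set D = diag(2, 2, 2, 2) and form L = D - A. L has integer entries, so p(x) = det(xI - L) has integer coefficients. Expanding the determinant yields x^4 - 8x^3 + 20x^2 - 16x. Since p(0) = det(-L) = 0, x divides p(x). The eigenvalues sum to 8, which equals trace(L) = 2|E|.

x^4 - 8x^3 + 20x^2 - 16x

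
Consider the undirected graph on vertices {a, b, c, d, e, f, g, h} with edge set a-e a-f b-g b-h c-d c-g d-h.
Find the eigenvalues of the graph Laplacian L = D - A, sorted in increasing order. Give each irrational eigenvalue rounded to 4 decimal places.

Reading degrees in the order [a, b, c, d, e, f, g, h] gives [2, 2, 2, 2, 1, 1, 2, 2]; set D = diag(2, 2, 2, 2, 1, 1, 2, 2) and form L = D - A. Diagonalising L (or applying a numerical eigensolver to the 8x8 matrix) gives the spectrum above. The 2 zero eigenvalues correspond to the 2 connected components. The eigenvalues sum to 14, which equals trace(L) = 2|E|.

[0, 0, 1, 1.3820, 1.3820, 3, 3.6180, 3.6180]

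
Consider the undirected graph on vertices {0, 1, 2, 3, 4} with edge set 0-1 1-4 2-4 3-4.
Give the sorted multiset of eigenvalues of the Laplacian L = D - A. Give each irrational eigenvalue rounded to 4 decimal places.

With the vertex order [0, 1, 2, 3, 4], the degrees are [1, 2, 1, 1, 3], giving D = diag(1, 2, 1, 1, 3) and L = D - A. L is symmetric positive semidefinite, so every eigenvalue is real and nonnegative. There is one zero in the spectrum, matching the 1 component.

[0, 0.5188, 1, 2.3111, 4.1701]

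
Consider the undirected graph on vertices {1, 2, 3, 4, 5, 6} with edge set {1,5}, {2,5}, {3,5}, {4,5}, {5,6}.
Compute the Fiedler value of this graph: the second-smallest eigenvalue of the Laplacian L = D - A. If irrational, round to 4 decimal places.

1

With the vertex order [1, 2, 3, 4, 5, 6], the degrees are [1, 1, 1, 1, 5, 1], giving D = diag(1, 1, 1, 1, 5, 1) and L = D - A. The sorted Laplacian eigenvalues are [0, 1, 1, 1, 1, 6]; the algebraic connectivity is the second entry, 1. The largest eigenvalue, 6, is at most the vertex count 6. There is one zero in the spectrum, matching the 1 component.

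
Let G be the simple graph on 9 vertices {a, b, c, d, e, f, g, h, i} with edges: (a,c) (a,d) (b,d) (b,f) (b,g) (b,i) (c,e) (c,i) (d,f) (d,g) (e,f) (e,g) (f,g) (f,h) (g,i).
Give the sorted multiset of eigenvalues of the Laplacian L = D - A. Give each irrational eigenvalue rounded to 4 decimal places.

Each diagonal entry of L is the vertex degree and each off-diagonal entry is -1 where an edge is present, 0 otherwise; in the order [a, b, c, d, e, f, g, h, i] the diagonal is [2, 4, 3, 4, 3, 5, 5, 1, 3]. The multiplicity of 0 as a Laplacian eigenvalue equals the number of connected components. The largest eigenvalue, 6.3028, is at most the vertex count 9.

[0, 0.8395, 1.6972, 2.3077, 2.6972, 4.6923, 5.3028, 6.1605, 6.3028]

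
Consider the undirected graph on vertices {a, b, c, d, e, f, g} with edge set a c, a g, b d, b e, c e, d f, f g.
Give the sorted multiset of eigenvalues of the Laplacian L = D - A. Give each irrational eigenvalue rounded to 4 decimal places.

Reading degrees in the order [a, b, c, d, e, f, g] gives [2, 2, 2, 2, 2, 2, 2]; set D = diag(2, 2, 2, 2, 2, 2, 2) and form L = D - A. Diagonalising L (or applying a numerical eigensolver to the 7x7 matrix) gives the spectrum above. The single zero eigenvalue shows the graph is connected.

[0, 0.7530, 0.7530, 2.4450, 2.4450, 3.8019, 3.8019]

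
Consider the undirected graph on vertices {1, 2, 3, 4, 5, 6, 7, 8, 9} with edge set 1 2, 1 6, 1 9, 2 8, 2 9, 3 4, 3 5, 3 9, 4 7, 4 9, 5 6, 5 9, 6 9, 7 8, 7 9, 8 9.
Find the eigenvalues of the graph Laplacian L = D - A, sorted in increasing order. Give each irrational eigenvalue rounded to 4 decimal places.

[0, 1.5858, 1.5858, 3, 3, 4.4142, 4.4142, 5, 9]

Reading degrees in the order [1, 2, 3, 4, 5, 6, 7, 8, 9] gives [3, 3, 3, 3, 3, 3, 3, 3, 8]; set D = diag(3, 3, 3, 3, 3, 3, 3, 3, 8) and form L = D - A. L is symmetric positive semidefinite, so every eigenvalue is real and nonnegative. The eigenvalues sum to 32, which equals trace(L) = 2|E|.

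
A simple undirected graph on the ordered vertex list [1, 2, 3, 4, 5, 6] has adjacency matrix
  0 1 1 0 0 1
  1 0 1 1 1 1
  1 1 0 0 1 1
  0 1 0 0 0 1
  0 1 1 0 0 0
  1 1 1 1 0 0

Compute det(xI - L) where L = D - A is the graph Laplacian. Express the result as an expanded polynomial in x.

x^6 - 20x^5 + 153x^4 - 554x^3 + 939x^2 - 594x

Reading degrees in the order [1, 2, 3, 4, 5, 6] gives [3, 5, 4, 2, 2, 4]; set D = diag(3, 5, 4, 2, 2, 4) and form L = D - A. L has integer entries, so p(x) = det(xI - L) has integer coefficients. Expanding the determinant yields x^6 - 20x^5 + 153x^4 - 554x^3 + 939x^2 - 594x. The constant term is 0 because L is singular (the all-ones vector lies in its kernel). There is one zero in the spectrum, matching the 1 component.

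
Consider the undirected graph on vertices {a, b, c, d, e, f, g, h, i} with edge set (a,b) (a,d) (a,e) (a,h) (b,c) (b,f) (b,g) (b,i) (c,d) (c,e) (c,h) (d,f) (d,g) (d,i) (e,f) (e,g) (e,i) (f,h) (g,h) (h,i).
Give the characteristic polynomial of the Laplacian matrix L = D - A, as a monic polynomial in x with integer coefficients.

x^9 - 40x^8 + 690x^7 - 6720x^6 + 40485x^5 - 154704x^4 + 366560x^3 - 492800x^2 + 288000x

Reading degrees in the order [a, b, c, d, e, f, g, h, i] gives [4, 5, 4, 5, 5, 4, 4, 5, 4]; set D = diag(4, 5, 4, 5, 5, 4, 4, 5, 4) and form L = D - A. The eigenvalues of L are [0, 4, 4, 4, 4, 5, 5, 5, 9]; the characteristic polynomial is the product of (x - lambda_i), which multiplies out to x^9 - 40x^8 + 690x^7 - 6720x^6 + 40485x^5 - 154704x^4 + 366560x^3 - 492800x^2 + 288000x. Since p(0) = det(-L) = 0, x divides p(x). There is one zero in the spectrum, matching the 1 component.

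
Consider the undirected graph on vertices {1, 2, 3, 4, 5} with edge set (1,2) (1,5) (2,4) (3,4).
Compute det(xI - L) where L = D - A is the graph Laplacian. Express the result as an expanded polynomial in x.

x^5 - 8x^4 + 21x^3 - 20x^2 + 5x

With the vertex order [1, 2, 3, 4, 5], the degrees are [2, 2, 1, 2, 1], giving D = diag(2, 2, 1, 2, 1) and L = D - A. Computing det(xI - L) by cofactor expansion (or equivalently via sum-over-permutations) gives x^5 - 8x^4 + 21x^3 - 20x^2 + 5x. Since p(0) = det(-L) = 0, x divides p(x). By the matrix-tree theorem the graph has (1/5) * product of the nonzero eigenvalues = 1 spanning tree. The eigenvalues sum to 8, which equals trace(L) = 2|E|.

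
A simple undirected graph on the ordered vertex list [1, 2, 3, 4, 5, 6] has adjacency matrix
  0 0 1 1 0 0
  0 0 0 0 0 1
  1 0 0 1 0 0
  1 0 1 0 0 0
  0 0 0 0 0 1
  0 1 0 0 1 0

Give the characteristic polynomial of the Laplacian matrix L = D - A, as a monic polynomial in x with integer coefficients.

x^6 - 10x^5 + 36x^4 - 54x^3 + 27x^2

With the vertex order [1, 2, 3, 4, 5, 6], the degrees are [2, 1, 2, 2, 1, 2], giving D = diag(2, 1, 2, 2, 1, 2) and L = D - A. Computing det(xI - L) by cofactor expansion (or equivalently via sum-over-permutations) gives x^6 - 10x^5 + 36x^4 - 54x^3 + 27x^2. Since p(0) = det(-L) = 0, x divides p(x). The eigenvalues sum to 10, which equals trace(L) = 2|E|.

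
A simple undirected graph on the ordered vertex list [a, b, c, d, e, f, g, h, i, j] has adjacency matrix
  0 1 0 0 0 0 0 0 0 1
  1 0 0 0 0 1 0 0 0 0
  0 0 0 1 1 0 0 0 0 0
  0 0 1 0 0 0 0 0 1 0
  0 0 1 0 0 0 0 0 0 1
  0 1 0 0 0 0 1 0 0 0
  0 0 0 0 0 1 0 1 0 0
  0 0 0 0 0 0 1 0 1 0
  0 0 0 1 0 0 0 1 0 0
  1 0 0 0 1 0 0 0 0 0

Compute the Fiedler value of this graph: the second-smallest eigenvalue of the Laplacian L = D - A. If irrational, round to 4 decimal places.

0.3820

Reading degrees in the order [a, b, c, d, e, f, g, h, i, j] gives [2, 2, 2, 2, 2, 2, 2, 2, 2, 2]; set D = diag(2, 2, 2, 2, 2, 2, 2, 2, 2, 2) and form L = D - A. Computing the eigenvalues of L and sorting gives [0, 0.3820, 0.3820, 1.3820, 1.3820, 2.6180, 2.6180, 3.6180, 3.6180, 4]. The Fiedler value lambda_2 = 0.3820 is strictly positive, so the graph is connected. By the matrix-tree theorem the graph has (1/10) * product of the nonzero eigenvalues = 10 spanning trees. The largest eigenvalue, 4, is at most the vertex count 10.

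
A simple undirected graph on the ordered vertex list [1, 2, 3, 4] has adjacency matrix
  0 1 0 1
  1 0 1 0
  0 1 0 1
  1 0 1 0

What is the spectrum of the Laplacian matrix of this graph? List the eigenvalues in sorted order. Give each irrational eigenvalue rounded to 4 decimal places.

Reading degrees in the order [1, 2, 3, 4] gives [2, 2, 2, 2]; set D = diag(2, 2, 2, 2) and form L = D - A. The multiplicity of 0 as a Laplacian eigenvalue equals the number of connected components.

[0, 2, 2, 4]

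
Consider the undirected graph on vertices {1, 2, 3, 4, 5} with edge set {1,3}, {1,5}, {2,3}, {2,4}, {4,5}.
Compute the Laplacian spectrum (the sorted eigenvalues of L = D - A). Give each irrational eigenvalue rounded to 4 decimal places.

[0, 1.3820, 1.3820, 3.6180, 3.6180]

Reading degrees in the order [1, 2, 3, 4, 5] gives [2, 2, 2, 2, 2]; set D = diag(2, 2, 2, 2, 2) and form L = D - A. L is symmetric positive semidefinite, so every eigenvalue is real and nonnegative. The largest eigenvalue, 3.6180, is at most the vertex count 5.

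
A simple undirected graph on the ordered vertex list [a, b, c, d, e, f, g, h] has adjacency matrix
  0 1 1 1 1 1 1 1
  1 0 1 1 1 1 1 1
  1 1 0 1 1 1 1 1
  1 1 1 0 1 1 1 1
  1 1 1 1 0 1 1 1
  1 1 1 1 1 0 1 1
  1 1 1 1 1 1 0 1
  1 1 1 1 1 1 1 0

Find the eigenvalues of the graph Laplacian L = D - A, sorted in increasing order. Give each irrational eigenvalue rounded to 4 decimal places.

Each diagonal entry of L is the vertex degree and each off-diagonal entry is -1 where an edge is present, 0 otherwise; in the order [a, b, c, d, e, f, g, h] the diagonal is [7, 7, 7, 7, 7, 7, 7, 7]. The multiplicity of 0 as a Laplacian eigenvalue equals the number of connected components.

[0, 8, 8, 8, 8, 8, 8, 8]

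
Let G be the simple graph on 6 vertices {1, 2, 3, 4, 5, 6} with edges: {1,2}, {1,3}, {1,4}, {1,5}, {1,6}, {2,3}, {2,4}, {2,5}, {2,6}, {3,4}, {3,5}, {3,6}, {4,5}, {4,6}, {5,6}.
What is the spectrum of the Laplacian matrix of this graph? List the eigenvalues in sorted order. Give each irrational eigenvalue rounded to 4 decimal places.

With the vertex order [1, 2, 3, 4, 5, 6], the degrees are [5, 5, 5, 5, 5, 5], giving D = diag(5, 5, 5, 5, 5, 5) and L = D - A. Diagonalising L (or applying a numerical eigensolver to the 6x6 matrix) gives the spectrum above. The single zero eigenvalue shows the graph is connected. By the matrix-tree theorem the graph has (1/6) * product of the nonzero eigenvalues = 1296 spanning trees.

[0, 6, 6, 6, 6, 6]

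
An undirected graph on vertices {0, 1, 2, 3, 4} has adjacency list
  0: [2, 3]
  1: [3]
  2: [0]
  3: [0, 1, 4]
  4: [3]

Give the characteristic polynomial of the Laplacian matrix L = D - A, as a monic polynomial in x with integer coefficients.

x^5 - 8x^4 + 20x^3 - 18x^2 + 5x

With the vertex order [0, 1, 2, 3, 4], the degrees are [2, 1, 1, 3, 1], giving D = diag(2, 1, 1, 3, 1) and L = D - A. L has integer entries, so p(x) = det(xI - L) has integer coefficients. Expanding the determinant yields x^5 - 8x^4 + 20x^3 - 18x^2 + 5x. The coefficient of x^4 equals -trace(L) = -8, matching the sum of degrees.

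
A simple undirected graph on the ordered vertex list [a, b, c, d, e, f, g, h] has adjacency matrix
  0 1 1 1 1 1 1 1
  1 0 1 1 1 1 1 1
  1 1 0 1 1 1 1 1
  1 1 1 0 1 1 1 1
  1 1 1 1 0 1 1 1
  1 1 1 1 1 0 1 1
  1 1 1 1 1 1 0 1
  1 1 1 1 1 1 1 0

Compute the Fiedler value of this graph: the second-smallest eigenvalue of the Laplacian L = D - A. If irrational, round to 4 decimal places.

Reading degrees in the order [a, b, c, d, e, f, g, h] gives [7, 7, 7, 7, 7, 7, 7, 7]; set D = diag(7, 7, 7, 7, 7, 7, 7, 7) and form L = D - A. The sorted Laplacian eigenvalues are [0, 8, 8, 8, 8, 8, 8, 8]; the algebraic connectivity is the second entry, 8. By the matrix-tree theorem the graph has (1/8) * product of the nonzero eigenvalues = 262144 spanning trees.

8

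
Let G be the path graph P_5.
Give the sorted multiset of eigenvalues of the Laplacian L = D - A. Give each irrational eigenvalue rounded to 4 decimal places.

[0, 0.3820, 1.3820, 2.6180, 3.6180]

The graph has 5 vertices and degree multiset [2, 2, 2, 1, 1]; D is the diagonal matrix of degrees and L = D - A. Since every row of L sums to 0, the all-ones vector is in the kernel and 0 is an eigenvalue. The single zero eigenvalue shows the graph is connected. There is one zero in the spectrum, matching the 1 component. The eigenvalues sum to 8, which equals trace(L) = 2|E|.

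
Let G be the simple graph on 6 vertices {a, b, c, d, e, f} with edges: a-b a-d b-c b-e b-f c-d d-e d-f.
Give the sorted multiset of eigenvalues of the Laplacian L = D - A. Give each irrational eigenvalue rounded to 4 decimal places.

[0, 2, 2, 2, 4, 6]

Reading degrees in the order [a, b, c, d, e, f] gives [2, 4, 2, 4, 2, 2]; set D = diag(2, 4, 2, 4, 2, 2) and form L = D - A. Since every row of L sums to 0, the all-ones vector is in the kernel and 0 is an eigenvalue. The single zero eigenvalue shows the graph is connected. By the matrix-tree theorem the graph has (1/6) * product of the nonzero eigenvalues = 32 spanning trees.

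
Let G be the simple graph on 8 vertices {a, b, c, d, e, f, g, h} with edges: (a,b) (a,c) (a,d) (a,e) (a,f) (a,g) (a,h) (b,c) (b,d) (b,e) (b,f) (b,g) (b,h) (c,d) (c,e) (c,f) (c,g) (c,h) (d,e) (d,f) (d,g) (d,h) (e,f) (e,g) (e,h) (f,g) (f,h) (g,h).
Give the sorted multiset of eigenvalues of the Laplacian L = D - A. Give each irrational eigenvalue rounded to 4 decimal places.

Each diagonal entry of L is the vertex degree and each off-diagonal entry is -1 where an edge is present, 0 otherwise; in the order [a, b, c, d, e, f, g, h] the diagonal is [7, 7, 7, 7, 7, 7, 7, 7]. The multiplicity of 0 as a Laplacian eigenvalue equals the number of connected components.

[0, 8, 8, 8, 8, 8, 8, 8]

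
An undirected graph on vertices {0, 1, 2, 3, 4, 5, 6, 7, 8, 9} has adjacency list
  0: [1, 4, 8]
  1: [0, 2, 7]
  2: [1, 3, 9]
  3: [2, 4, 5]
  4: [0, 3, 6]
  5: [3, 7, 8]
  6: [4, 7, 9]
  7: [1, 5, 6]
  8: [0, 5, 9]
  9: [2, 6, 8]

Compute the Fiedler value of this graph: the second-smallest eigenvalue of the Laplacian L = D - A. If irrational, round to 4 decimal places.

With the vertex order [0, 1, 2, 3, 4, 5, 6, 7, 8, 9], the degrees are [3, 3, 3, 3, 3, 3, 3, 3, 3, 3], giving D = diag(3, 3, 3, 3, 3, 3, 3, 3, 3, 3) and L = D - A. The sorted Laplacian eigenvalues are [0, 2, 2, 2, 2, 2, 5, 5, 5, 5]; the algebraic connectivity is the second entry, 2. There is one zero in the spectrum, matching the 1 component.

2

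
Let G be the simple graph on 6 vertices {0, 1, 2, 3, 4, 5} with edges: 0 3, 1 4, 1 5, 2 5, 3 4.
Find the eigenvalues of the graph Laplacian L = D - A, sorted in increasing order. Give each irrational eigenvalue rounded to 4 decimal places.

With the vertex order [0, 1, 2, 3, 4, 5], the degrees are [1, 2, 1, 2, 2, 2], giving D = diag(1, 2, 1, 2, 2, 2) and L = D - A. L is symmetric positive semidefinite, so every eigenvalue is real and nonnegative. The single zero eigenvalue shows the graph is connected.

[0, 0.2679, 1, 2, 3, 3.7321]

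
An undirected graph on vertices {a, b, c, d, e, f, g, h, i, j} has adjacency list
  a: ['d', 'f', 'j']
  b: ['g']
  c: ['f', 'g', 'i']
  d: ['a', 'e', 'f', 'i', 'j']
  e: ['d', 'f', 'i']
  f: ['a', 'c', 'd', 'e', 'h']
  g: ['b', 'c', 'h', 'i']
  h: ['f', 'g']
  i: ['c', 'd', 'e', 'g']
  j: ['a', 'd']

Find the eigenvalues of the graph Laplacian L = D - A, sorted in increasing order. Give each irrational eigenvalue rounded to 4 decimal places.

[0, 0.6373, 1.3151, 1.9077, 2.6444, 3.3086, 4.2707, 5.2910, 5.8922, 6.7331]

Reading degrees in the order [a, b, c, d, e, f, g, h, i, j] gives [3, 1, 3, 5, 3, 5, 4, 2, 4, 2]; set D = diag(3, 1, 3, 5, 3, 5, 4, 2, 4, 2) and form L = D - A. L is symmetric positive semidefinite, so every eigenvalue is real and nonnegative. By the matrix-tree theorem the graph has (1/10) * product of the nonzero eigenvalues = 1254 spanning trees.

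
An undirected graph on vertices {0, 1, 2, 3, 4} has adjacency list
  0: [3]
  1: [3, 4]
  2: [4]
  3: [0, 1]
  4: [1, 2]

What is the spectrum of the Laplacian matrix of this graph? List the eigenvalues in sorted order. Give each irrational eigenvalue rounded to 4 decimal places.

Each diagonal entry of L is the vertex degree and each off-diagonal entry is -1 where an edge is present, 0 otherwise; in the order [0, 1, 2, 3, 4] the diagonal is [1, 2, 1, 2, 2]. Diagonalising L (or applying a numerical eigensolver to the 5x5 matrix) gives the spectrum above. The largest eigenvalue, 3.6180, is at most the vertex count 5.

[0, 0.3820, 1.3820, 2.6180, 3.6180]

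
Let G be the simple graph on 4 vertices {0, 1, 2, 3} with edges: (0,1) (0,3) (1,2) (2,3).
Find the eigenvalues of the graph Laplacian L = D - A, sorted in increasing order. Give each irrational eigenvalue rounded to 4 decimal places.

[0, 2, 2, 4]

With the vertex order [0, 1, 2, 3], the degrees are [2, 2, 2, 2], giving D = diag(2, 2, 2, 2) and L = D - A. L is symmetric positive semidefinite, so every eigenvalue is real and nonnegative. The single zero eigenvalue shows the graph is connected. The largest eigenvalue, 4, is at most the vertex count 4. By the matrix-tree theorem the graph has (1/4) * product of the nonzero eigenvalues = 4 spanning trees.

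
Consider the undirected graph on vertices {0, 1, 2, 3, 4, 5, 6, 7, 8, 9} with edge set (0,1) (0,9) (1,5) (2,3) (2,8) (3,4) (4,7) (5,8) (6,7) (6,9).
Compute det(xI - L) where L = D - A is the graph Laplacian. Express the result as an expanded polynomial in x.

x^10 - 20x^9 + 170x^8 - 800x^7 + 2275x^6 - 4004x^5 + 4290x^4 - 2640x^3 + 825x^2 - 100x

Reading degrees in the order [0, 1, 2, 3, 4, 5, 6, 7, 8, 9] gives [2, 2, 2, 2, 2, 2, 2, 2, 2, 2]; set D = diag(2, 2, 2, 2, 2, 2, 2, 2, 2, 2) and form L = D - A. Computing det(xI - L) by cofactor expansion (or equivalently via sum-over-permutations) gives x^10 - 20x^9 + 170x^8 - 800x^7 + 2275x^6 - 4004x^5 + 4290x^4 - 2640x^3 + 825x^2 - 100x. Since p(0) = det(-L) = 0, x divides p(x). By the matrix-tree theorem the graph has (1/10) * product of the nonzero eigenvalues = 10 spanning trees.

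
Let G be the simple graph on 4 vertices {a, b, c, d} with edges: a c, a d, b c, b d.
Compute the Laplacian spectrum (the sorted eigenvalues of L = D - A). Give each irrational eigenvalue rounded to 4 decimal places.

[0, 2, 2, 4]

Reading degrees in the order [a, b, c, d] gives [2, 2, 2, 2]; set D = diag(2, 2, 2, 2) and form L = D - A. The multiplicity of 0 as a Laplacian eigenvalue equals the number of connected components. By the matrix-tree theorem the graph has (1/4) * product of the nonzero eigenvalues = 4 spanning trees. There is one zero in the spectrum, matching the 1 component.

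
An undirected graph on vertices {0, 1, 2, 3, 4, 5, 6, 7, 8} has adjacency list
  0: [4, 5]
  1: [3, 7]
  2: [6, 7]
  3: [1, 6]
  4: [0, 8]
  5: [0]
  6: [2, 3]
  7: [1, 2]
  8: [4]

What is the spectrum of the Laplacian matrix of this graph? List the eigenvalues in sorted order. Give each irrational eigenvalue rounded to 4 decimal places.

[0, 0, 0.5858, 1.3820, 1.3820, 2, 3.4142, 3.6180, 3.6180]

With the vertex order [0, 1, 2, 3, 4, 5, 6, 7, 8], the degrees are [2, 2, 2, 2, 2, 1, 2, 2, 1], giving D = diag(2, 2, 2, 2, 2, 1, 2, 2, 1) and L = D - A. Diagonalising L (or applying a numerical eigensolver to the 9x9 matrix) gives the spectrum above. The 2 zero eigenvalues correspond to the 2 connected components. There are 2 zeros in the spectrum, matching the 2 components.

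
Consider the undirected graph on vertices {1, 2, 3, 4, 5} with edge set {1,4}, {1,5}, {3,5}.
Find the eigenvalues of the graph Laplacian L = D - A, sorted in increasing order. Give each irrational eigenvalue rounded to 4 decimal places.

With the vertex order [1, 2, 3, 4, 5], the degrees are [2, 0, 1, 1, 2], giving D = diag(2, 0, 1, 1, 2) and L = D - A. Since every row of L sums to 0, the all-ones vector is in the kernel and 0 is an eigenvalue. The 2 zero eigenvalues correspond to the 2 connected components. There are 2 zeros in the spectrum, matching the 2 components.

[0, 0, 0.5858, 2, 3.4142]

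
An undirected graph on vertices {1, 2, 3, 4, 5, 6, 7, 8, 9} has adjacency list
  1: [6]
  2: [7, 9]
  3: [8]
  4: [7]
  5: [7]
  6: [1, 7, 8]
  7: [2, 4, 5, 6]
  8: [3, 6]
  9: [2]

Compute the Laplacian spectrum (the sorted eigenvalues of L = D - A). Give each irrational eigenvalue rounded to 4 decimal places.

Each diagonal entry of L is the vertex degree and each off-diagonal entry is -1 where an edge is present, 0 otherwise; in the order [1, 2, 3, 4, 5, 6, 7, 8, 9] the diagonal is [1, 2, 1, 1, 1, 3, 4, 2, 1]. Since every row of L sums to 0, the all-ones vector is in the kernel and 0 is an eigenvalue. By the matrix-tree theorem the graph has (1/9) * product of the nonzero eigenvalues = 1 spanning tree.

[0, 0.2427, 0.5371, 0.6893, 1, 2.1297, 2.4166, 3.6434, 5.3411]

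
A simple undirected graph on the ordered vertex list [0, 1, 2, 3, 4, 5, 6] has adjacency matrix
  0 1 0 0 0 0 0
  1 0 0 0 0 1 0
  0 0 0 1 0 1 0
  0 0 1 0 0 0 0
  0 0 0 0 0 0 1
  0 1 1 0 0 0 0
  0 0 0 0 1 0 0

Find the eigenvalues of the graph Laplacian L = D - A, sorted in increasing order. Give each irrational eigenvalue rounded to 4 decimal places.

Each diagonal entry of L is the vertex degree and each off-diagonal entry is -1 where an edge is present, 0 otherwise; in the order [0, 1, 2, 3, 4, 5, 6] the diagonal is [1, 2, 2, 1, 1, 2, 1]. Since every row of L sums to 0, the all-ones vector is in the kernel and 0 is an eigenvalue. The 2 zero eigenvalues correspond to the 2 connected components. There are 2 zeros in the spectrum, matching the 2 components.

[0, 0, 0.3820, 1.3820, 2, 2.6180, 3.6180]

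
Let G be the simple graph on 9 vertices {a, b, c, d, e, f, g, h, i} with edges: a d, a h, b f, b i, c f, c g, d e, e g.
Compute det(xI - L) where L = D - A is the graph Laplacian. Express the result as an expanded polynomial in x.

With the vertex order [a, b, c, d, e, f, g, h, i], the degrees are [2, 2, 2, 2, 2, 2, 2, 1, 1], giving D = diag(2, 2, 2, 2, 2, 2, 2, 1, 1) and L = D - A. L has integer entries, so p(x) = det(xI - L) has integer coefficients. Expanding the determinant yields x^9 - 16x^8 + 105x^7 - 364x^6 + 715x^5 - 792x^4 + 462x^3 - 120x^2 + 9x. The constant term is 0 because L is singular (the all-ones vector lies in its kernel). The largest eigenvalue, 3.8794, is at most the vertex count 9.

x^9 - 16x^8 + 105x^7 - 364x^6 + 715x^5 - 792x^4 + 462x^3 - 120x^2 + 9x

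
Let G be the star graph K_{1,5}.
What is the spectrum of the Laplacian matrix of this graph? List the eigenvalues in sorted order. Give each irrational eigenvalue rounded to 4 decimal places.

[0, 1, 1, 1, 1, 6]

The graph has 6 vertices and degree multiset [5, 1, 1, 1, 1, 1]; D is the diagonal matrix of degrees and L = D - A. Diagonalising L (or applying a numerical eigensolver to the 6x6 matrix) gives the spectrum above. The eigenvalues sum to 10, which equals trace(L) = 2|E|.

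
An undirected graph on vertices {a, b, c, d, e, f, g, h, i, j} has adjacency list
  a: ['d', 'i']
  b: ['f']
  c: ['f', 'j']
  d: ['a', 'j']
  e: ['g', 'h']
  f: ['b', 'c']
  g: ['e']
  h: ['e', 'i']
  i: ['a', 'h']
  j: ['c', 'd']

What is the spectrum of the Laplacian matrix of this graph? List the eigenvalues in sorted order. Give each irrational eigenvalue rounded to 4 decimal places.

Each diagonal entry of L is the vertex degree and each off-diagonal entry is -1 where an edge is present, 0 otherwise; in the order [a, b, c, d, e, f, g, h, i, j] the diagonal is [2, 1, 2, 2, 2, 2, 1, 2, 2, 2]. Since every row of L sums to 0, the all-ones vector is in the kernel and 0 is an eigenvalue. There is one zero in the spectrum, matching the 1 component.

[0, 0.0979, 0.3820, 0.8244, 1.3820, 2, 2.6180, 3.1756, 3.6180, 3.9021]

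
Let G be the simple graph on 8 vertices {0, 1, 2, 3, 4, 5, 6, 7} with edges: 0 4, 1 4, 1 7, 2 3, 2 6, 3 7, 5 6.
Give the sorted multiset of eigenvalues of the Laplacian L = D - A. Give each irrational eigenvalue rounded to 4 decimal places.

Each diagonal entry of L is the vertex degree and each off-diagonal entry is -1 where an edge is present, 0 otherwise; in the order [0, 1, 2, 3, 4, 5, 6, 7] the diagonal is [1, 2, 2, 2, 2, 1, 2, 2]. The multiplicity of 0 as a Laplacian eigenvalue equals the number of connected components.

[0, 0.1522, 0.5858, 1.2346, 2, 2.7654, 3.4142, 3.8478]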